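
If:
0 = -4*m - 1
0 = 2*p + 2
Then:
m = -1/4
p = -1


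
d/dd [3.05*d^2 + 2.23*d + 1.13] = 6.1*d + 2.23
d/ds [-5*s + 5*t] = -5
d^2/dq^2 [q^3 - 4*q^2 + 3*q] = 6*q - 8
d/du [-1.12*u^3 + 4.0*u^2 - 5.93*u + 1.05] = -3.36*u^2 + 8.0*u - 5.93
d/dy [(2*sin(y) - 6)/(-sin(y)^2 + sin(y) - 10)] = 2*(sin(y)^2 - 6*sin(y) - 7)*cos(y)/(sin(y)^2 - sin(y) + 10)^2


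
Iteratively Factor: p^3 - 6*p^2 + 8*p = (p)*(p^2 - 6*p + 8) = p*(p - 4)*(p - 2)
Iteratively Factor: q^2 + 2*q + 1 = (q + 1)*(q + 1)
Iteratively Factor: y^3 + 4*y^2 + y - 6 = (y + 3)*(y^2 + y - 2) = (y + 2)*(y + 3)*(y - 1)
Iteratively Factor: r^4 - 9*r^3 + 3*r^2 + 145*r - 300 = (r - 5)*(r^3 - 4*r^2 - 17*r + 60) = (r - 5)*(r + 4)*(r^2 - 8*r + 15) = (r - 5)^2*(r + 4)*(r - 3)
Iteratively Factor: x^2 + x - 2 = (x - 1)*(x + 2)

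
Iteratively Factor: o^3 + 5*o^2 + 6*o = (o)*(o^2 + 5*o + 6) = o*(o + 2)*(o + 3)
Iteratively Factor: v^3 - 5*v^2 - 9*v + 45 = (v + 3)*(v^2 - 8*v + 15) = (v - 3)*(v + 3)*(v - 5)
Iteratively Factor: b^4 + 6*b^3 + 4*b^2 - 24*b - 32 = (b + 2)*(b^3 + 4*b^2 - 4*b - 16) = (b - 2)*(b + 2)*(b^2 + 6*b + 8) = (b - 2)*(b + 2)^2*(b + 4)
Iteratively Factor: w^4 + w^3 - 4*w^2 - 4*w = (w + 2)*(w^3 - w^2 - 2*w) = w*(w + 2)*(w^2 - w - 2) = w*(w - 2)*(w + 2)*(w + 1)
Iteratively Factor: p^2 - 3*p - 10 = (p + 2)*(p - 5)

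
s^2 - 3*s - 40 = (s - 8)*(s + 5)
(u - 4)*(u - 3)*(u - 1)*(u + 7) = u^4 - u^3 - 37*u^2 + 121*u - 84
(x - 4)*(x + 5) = x^2 + x - 20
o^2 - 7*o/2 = o*(o - 7/2)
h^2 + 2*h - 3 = (h - 1)*(h + 3)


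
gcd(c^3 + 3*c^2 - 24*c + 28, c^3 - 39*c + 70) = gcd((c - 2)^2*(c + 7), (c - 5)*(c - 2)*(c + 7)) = c^2 + 5*c - 14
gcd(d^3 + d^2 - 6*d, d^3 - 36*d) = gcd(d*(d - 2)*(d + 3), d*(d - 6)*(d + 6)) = d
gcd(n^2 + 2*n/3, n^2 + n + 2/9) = n + 2/3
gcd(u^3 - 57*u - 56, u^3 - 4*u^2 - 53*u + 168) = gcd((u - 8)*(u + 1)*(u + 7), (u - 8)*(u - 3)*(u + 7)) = u^2 - u - 56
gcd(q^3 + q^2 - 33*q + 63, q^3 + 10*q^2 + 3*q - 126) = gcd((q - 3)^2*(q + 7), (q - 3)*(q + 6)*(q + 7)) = q^2 + 4*q - 21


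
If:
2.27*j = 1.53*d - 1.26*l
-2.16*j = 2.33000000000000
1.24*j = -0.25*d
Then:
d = 5.35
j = -1.08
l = 8.44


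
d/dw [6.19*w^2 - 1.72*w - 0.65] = 12.38*w - 1.72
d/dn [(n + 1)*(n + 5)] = 2*n + 6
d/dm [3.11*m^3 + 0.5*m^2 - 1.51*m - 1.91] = 9.33*m^2 + 1.0*m - 1.51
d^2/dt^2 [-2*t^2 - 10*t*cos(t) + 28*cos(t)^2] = 10*t*cos(t) + 112*sin(t)^2 + 20*sin(t) - 60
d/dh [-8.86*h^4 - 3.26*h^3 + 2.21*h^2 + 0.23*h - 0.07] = -35.44*h^3 - 9.78*h^2 + 4.42*h + 0.23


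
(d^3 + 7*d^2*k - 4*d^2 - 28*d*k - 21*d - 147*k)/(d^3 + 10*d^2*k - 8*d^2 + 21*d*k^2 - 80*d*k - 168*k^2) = (d^2 - 4*d - 21)/(d^2 + 3*d*k - 8*d - 24*k)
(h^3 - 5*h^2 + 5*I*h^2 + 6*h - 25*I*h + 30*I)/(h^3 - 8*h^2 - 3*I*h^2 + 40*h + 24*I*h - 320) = (h^2 - 5*h + 6)/(h^2 - 8*h*(1 + I) + 64*I)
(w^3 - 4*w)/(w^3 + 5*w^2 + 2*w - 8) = w*(w - 2)/(w^2 + 3*w - 4)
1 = 1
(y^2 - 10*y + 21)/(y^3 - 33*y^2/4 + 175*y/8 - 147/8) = 8*(y - 7)/(8*y^2 - 42*y + 49)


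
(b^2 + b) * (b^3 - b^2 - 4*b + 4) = b^5 - 5*b^3 + 4*b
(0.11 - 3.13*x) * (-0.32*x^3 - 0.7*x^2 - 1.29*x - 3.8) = 1.0016*x^4 + 2.1558*x^3 + 3.9607*x^2 + 11.7521*x - 0.418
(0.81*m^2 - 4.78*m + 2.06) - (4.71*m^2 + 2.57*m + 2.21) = -3.9*m^2 - 7.35*m - 0.15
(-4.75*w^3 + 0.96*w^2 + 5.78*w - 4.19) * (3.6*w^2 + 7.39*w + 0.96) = -17.1*w^5 - 31.6465*w^4 + 23.3424*w^3 + 28.5518*w^2 - 25.4153*w - 4.0224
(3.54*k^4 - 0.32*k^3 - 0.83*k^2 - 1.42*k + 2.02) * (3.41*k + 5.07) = 12.0714*k^5 + 16.8566*k^4 - 4.4527*k^3 - 9.0503*k^2 - 0.311199999999999*k + 10.2414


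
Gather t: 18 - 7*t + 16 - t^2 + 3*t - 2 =-t^2 - 4*t + 32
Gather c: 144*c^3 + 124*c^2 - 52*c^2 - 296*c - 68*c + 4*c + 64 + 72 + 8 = 144*c^3 + 72*c^2 - 360*c + 144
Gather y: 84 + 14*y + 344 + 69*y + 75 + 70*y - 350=153*y + 153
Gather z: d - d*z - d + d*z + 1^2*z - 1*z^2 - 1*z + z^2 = 0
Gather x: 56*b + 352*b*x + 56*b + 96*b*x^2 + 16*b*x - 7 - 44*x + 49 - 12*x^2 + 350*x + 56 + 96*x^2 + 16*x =112*b + x^2*(96*b + 84) + x*(368*b + 322) + 98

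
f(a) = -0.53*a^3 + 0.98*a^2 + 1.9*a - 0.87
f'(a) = -1.59*a^2 + 1.96*a + 1.9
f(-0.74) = -1.52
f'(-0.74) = -0.42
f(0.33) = -0.16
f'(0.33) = 2.37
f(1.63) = 2.54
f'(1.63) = 0.87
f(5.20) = -39.01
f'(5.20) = -30.90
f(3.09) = -1.28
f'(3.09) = -7.23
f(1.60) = 2.51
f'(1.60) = 0.97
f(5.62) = -53.32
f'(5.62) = -37.30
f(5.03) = -33.97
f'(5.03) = -28.47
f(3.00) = -0.66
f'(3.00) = -6.53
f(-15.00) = 1979.88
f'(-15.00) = -385.25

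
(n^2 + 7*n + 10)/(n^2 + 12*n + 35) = (n + 2)/(n + 7)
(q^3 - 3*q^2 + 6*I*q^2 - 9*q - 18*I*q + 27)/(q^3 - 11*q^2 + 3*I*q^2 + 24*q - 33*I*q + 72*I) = (q + 3*I)/(q - 8)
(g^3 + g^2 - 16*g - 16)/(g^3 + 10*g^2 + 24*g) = (g^2 - 3*g - 4)/(g*(g + 6))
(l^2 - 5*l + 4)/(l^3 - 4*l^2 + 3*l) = (l - 4)/(l*(l - 3))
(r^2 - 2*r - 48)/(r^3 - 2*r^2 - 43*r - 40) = (r + 6)/(r^2 + 6*r + 5)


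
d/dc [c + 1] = 1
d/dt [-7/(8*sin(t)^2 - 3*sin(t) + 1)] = 7*(16*sin(t) - 3)*cos(t)/(8*sin(t)^2 - 3*sin(t) + 1)^2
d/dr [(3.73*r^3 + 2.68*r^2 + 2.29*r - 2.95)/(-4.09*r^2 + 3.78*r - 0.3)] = (-15.2557*r^4 + 28.1988*r^3 + 16.1395*r^2 - 25.739*r + 10.464)/(16.7281*r^4 - 30.9204*r^3 + 16.7424*r^2 - 2.268*r + 0.09)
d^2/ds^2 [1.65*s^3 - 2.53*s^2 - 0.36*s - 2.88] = 9.9*s - 5.06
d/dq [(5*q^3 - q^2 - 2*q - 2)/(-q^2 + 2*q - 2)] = (-5*q^4 + 20*q^3 - 34*q^2 + 8)/(q^4 - 4*q^3 + 8*q^2 - 8*q + 4)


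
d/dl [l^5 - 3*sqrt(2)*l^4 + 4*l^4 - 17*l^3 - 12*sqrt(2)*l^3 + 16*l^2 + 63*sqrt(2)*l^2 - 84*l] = 5*l^4 - 12*sqrt(2)*l^3 + 16*l^3 - 51*l^2 - 36*sqrt(2)*l^2 + 32*l + 126*sqrt(2)*l - 84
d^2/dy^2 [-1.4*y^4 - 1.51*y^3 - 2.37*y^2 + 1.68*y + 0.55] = -16.8*y^2 - 9.06*y - 4.74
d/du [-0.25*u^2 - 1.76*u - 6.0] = -0.5*u - 1.76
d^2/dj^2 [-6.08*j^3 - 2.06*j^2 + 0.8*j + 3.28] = -36.48*j - 4.12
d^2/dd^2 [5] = 0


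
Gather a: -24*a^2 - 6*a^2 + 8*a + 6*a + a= -30*a^2 + 15*a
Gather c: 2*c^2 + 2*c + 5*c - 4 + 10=2*c^2 + 7*c + 6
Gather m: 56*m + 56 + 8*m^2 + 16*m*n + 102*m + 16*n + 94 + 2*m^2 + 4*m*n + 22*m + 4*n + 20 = 10*m^2 + m*(20*n + 180) + 20*n + 170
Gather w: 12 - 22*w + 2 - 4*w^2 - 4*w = -4*w^2 - 26*w + 14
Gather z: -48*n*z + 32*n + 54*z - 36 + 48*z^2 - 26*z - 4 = 32*n + 48*z^2 + z*(28 - 48*n) - 40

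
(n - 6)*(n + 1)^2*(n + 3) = n^4 - n^3 - 23*n^2 - 39*n - 18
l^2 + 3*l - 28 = (l - 4)*(l + 7)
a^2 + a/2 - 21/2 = (a - 3)*(a + 7/2)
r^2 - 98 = (r - 7*sqrt(2))*(r + 7*sqrt(2))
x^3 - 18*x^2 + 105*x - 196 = (x - 7)^2*(x - 4)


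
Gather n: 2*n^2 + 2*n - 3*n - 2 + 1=2*n^2 - n - 1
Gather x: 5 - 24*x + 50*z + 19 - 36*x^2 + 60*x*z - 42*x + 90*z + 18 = -36*x^2 + x*(60*z - 66) + 140*z + 42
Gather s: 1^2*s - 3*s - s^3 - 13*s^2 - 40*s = -s^3 - 13*s^2 - 42*s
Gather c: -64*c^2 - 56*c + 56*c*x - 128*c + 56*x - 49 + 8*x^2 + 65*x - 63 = -64*c^2 + c*(56*x - 184) + 8*x^2 + 121*x - 112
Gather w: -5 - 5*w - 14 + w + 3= -4*w - 16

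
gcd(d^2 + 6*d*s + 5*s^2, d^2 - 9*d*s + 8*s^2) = 1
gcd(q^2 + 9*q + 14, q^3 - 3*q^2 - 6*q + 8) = q + 2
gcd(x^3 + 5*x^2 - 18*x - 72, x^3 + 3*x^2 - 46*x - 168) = x + 6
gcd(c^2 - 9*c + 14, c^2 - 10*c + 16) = c - 2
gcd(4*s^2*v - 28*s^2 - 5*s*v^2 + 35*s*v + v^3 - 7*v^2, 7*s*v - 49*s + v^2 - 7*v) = v - 7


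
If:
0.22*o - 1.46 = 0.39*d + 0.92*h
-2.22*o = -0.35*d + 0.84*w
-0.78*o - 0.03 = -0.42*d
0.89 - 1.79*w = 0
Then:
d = -0.39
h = -1.48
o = -0.25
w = 0.50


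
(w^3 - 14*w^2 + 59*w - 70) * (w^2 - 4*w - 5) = w^5 - 18*w^4 + 110*w^3 - 236*w^2 - 15*w + 350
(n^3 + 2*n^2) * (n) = n^4 + 2*n^3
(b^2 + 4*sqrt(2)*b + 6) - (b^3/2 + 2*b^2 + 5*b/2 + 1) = -b^3/2 - b^2 - 5*b/2 + 4*sqrt(2)*b + 5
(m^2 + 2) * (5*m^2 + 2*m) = 5*m^4 + 2*m^3 + 10*m^2 + 4*m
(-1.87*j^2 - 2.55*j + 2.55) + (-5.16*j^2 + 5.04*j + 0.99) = -7.03*j^2 + 2.49*j + 3.54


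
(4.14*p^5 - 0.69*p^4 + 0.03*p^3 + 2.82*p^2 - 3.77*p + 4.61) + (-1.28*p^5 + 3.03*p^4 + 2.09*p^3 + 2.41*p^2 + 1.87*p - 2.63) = 2.86*p^5 + 2.34*p^4 + 2.12*p^3 + 5.23*p^2 - 1.9*p + 1.98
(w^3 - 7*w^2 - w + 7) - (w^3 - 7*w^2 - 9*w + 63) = 8*w - 56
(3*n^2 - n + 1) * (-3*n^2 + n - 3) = -9*n^4 + 6*n^3 - 13*n^2 + 4*n - 3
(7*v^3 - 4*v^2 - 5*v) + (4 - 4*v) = 7*v^3 - 4*v^2 - 9*v + 4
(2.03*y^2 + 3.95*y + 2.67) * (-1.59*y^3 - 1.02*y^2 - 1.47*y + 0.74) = -3.2277*y^5 - 8.3511*y^4 - 11.2584*y^3 - 7.0277*y^2 - 1.0019*y + 1.9758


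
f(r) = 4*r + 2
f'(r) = 4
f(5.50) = 24.00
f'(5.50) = 4.00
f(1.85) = 9.40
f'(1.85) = 4.00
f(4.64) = 20.56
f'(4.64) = 4.00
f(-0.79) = -1.16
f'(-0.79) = 4.00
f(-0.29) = 0.84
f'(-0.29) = 4.00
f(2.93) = 13.72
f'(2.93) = 4.00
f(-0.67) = -0.68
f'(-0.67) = 4.00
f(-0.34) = 0.64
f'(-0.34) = 4.00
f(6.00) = 26.00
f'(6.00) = 4.00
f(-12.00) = -46.00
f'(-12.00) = 4.00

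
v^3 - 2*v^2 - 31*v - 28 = (v - 7)*(v + 1)*(v + 4)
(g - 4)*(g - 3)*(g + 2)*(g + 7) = g^4 + 2*g^3 - 37*g^2 + 10*g + 168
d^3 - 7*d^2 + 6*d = d*(d - 6)*(d - 1)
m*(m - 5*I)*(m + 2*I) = m^3 - 3*I*m^2 + 10*m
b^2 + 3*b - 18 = (b - 3)*(b + 6)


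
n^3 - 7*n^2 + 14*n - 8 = (n - 4)*(n - 2)*(n - 1)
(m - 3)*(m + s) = m^2 + m*s - 3*m - 3*s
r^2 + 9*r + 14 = (r + 2)*(r + 7)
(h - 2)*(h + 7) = h^2 + 5*h - 14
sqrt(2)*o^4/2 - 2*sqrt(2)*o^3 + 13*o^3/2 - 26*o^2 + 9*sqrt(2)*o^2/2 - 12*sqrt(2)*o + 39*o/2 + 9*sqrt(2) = (o - 3)*(o - 1)*(o + 6*sqrt(2))*(sqrt(2)*o/2 + 1/2)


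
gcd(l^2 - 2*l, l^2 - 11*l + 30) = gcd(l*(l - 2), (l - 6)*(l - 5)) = 1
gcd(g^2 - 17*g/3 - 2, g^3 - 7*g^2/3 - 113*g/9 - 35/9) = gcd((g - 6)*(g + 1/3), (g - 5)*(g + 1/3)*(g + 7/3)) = g + 1/3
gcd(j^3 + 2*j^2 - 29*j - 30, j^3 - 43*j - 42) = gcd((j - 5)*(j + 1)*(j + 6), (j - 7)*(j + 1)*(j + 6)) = j^2 + 7*j + 6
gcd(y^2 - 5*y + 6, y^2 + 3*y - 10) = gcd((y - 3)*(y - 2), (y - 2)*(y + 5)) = y - 2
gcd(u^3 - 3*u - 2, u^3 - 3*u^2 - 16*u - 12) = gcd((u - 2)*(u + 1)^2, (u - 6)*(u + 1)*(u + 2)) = u + 1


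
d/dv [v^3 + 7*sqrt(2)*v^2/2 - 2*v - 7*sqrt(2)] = 3*v^2 + 7*sqrt(2)*v - 2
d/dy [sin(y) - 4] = cos(y)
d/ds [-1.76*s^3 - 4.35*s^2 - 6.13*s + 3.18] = -5.28*s^2 - 8.7*s - 6.13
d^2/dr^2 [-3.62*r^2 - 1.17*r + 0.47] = -7.24000000000000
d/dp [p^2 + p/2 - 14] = 2*p + 1/2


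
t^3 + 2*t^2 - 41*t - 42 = (t - 6)*(t + 1)*(t + 7)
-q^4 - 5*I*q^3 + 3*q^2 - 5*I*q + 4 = (q - I)*(q + 4*I)*(-I*q + 1)^2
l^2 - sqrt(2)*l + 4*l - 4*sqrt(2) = (l + 4)*(l - sqrt(2))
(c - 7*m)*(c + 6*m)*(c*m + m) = c^3*m - c^2*m^2 + c^2*m - 42*c*m^3 - c*m^2 - 42*m^3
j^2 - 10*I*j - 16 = (j - 8*I)*(j - 2*I)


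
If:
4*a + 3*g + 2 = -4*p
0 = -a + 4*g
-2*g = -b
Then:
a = -16*p/19 - 8/19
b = -8*p/19 - 4/19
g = -4*p/19 - 2/19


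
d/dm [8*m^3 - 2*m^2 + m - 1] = 24*m^2 - 4*m + 1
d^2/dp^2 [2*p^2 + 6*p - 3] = 4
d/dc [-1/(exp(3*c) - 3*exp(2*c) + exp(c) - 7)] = (3*exp(2*c) - 6*exp(c) + 1)*exp(c)/(exp(3*c) - 3*exp(2*c) + exp(c) - 7)^2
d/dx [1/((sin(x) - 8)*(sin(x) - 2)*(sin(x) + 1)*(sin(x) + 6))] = (-4*sin(x)^3 + 9*sin(x)^2 + 96*sin(x) - 52)*cos(x)/((sin(x) - 8)^2*(sin(x) - 2)^2*(sin(x) + 1)^2*(sin(x) + 6)^2)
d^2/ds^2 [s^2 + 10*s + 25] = 2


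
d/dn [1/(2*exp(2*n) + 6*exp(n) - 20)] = (-exp(n) - 3/2)*exp(n)/(exp(2*n) + 3*exp(n) - 10)^2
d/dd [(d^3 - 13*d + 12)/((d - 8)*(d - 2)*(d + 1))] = (-9*d^4 + 38*d^3 - 105*d^2 + 216*d - 280)/(d^6 - 18*d^5 + 93*d^4 - 76*d^3 - 252*d^2 + 192*d + 256)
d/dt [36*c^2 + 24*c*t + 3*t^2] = 24*c + 6*t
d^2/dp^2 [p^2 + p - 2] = 2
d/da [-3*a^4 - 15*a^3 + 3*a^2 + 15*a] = -12*a^3 - 45*a^2 + 6*a + 15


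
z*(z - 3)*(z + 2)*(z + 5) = z^4 + 4*z^3 - 11*z^2 - 30*z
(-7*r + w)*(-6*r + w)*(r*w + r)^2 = 42*r^4*w^2 + 84*r^4*w + 42*r^4 - 13*r^3*w^3 - 26*r^3*w^2 - 13*r^3*w + r^2*w^4 + 2*r^2*w^3 + r^2*w^2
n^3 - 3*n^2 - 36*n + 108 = (n - 6)*(n - 3)*(n + 6)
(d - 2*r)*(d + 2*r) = d^2 - 4*r^2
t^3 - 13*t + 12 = (t - 3)*(t - 1)*(t + 4)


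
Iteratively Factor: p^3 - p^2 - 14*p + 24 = (p - 3)*(p^2 + 2*p - 8) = (p - 3)*(p + 4)*(p - 2)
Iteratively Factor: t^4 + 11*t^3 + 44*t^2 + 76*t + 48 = (t + 4)*(t^3 + 7*t^2 + 16*t + 12) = (t + 2)*(t + 4)*(t^2 + 5*t + 6) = (t + 2)*(t + 3)*(t + 4)*(t + 2)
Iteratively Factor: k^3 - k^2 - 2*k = (k)*(k^2 - k - 2) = k*(k + 1)*(k - 2)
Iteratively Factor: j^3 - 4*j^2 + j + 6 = (j - 2)*(j^2 - 2*j - 3) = (j - 2)*(j + 1)*(j - 3)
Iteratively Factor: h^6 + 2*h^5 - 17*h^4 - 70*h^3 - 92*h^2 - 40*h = (h + 2)*(h^5 - 17*h^3 - 36*h^2 - 20*h) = (h + 2)^2*(h^4 - 2*h^3 - 13*h^2 - 10*h) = h*(h + 2)^2*(h^3 - 2*h^2 - 13*h - 10) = h*(h + 2)^3*(h^2 - 4*h - 5) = h*(h - 5)*(h + 2)^3*(h + 1)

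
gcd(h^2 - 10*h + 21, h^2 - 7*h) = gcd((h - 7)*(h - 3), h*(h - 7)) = h - 7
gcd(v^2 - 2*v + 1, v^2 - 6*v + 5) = v - 1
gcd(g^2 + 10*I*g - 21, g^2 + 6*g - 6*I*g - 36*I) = 1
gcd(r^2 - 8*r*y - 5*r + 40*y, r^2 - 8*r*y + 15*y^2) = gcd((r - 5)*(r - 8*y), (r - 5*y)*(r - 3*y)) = 1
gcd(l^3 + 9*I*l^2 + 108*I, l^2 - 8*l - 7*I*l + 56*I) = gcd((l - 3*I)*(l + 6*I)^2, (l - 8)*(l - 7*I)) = 1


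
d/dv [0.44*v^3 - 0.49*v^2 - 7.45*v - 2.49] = 1.32*v^2 - 0.98*v - 7.45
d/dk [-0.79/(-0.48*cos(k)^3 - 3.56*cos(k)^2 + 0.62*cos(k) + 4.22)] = (1.1376*cos(k)^2 + 5.6248*cos(k) - 0.4898)*sin(k)/(0.48*cos(k)^3 + 3.56*cos(k)^2 - 0.62*cos(k) - 4.22)^2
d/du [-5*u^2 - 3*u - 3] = -10*u - 3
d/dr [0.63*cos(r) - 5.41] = -0.63*sin(r)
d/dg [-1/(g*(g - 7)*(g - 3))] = (g*(g - 7) + g*(g - 3) + (g - 7)*(g - 3))/(g^2*(g - 7)^2*(g - 3)^2)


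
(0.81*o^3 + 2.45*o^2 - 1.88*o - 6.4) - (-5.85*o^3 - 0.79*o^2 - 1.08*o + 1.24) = 6.66*o^3 + 3.24*o^2 - 0.8*o - 7.64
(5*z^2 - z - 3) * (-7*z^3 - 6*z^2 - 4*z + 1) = -35*z^5 - 23*z^4 + 7*z^3 + 27*z^2 + 11*z - 3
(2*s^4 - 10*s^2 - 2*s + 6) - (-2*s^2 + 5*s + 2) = 2*s^4 - 8*s^2 - 7*s + 4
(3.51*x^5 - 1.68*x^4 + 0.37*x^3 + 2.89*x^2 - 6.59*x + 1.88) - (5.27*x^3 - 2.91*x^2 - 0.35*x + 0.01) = 3.51*x^5 - 1.68*x^4 - 4.9*x^3 + 5.8*x^2 - 6.24*x + 1.87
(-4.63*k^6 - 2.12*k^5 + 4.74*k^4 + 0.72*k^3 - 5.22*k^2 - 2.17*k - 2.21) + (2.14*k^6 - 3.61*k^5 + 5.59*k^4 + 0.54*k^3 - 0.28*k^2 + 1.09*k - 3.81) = -2.49*k^6 - 5.73*k^5 + 10.33*k^4 + 1.26*k^3 - 5.5*k^2 - 1.08*k - 6.02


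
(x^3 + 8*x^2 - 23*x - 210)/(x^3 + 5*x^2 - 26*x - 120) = (x + 7)/(x + 4)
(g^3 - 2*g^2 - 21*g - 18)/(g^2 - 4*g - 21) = (g^2 - 5*g - 6)/(g - 7)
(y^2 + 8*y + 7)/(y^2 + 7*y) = (y + 1)/y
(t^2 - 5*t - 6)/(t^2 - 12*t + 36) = (t + 1)/(t - 6)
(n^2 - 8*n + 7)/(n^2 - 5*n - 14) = (n - 1)/(n + 2)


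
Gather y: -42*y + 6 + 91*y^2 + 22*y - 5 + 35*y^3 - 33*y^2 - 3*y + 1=35*y^3 + 58*y^2 - 23*y + 2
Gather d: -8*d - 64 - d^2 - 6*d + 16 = -d^2 - 14*d - 48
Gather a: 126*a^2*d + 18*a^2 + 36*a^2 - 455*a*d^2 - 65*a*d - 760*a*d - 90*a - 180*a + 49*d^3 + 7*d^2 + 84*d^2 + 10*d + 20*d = a^2*(126*d + 54) + a*(-455*d^2 - 825*d - 270) + 49*d^3 + 91*d^2 + 30*d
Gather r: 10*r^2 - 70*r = 10*r^2 - 70*r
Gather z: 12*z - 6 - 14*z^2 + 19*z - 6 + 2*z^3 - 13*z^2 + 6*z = 2*z^3 - 27*z^2 + 37*z - 12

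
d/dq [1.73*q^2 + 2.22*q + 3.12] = 3.46*q + 2.22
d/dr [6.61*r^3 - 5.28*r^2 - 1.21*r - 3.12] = 19.83*r^2 - 10.56*r - 1.21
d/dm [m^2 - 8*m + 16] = 2*m - 8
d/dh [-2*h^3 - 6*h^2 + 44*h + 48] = -6*h^2 - 12*h + 44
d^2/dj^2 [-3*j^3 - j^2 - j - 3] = -18*j - 2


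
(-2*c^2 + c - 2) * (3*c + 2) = -6*c^3 - c^2 - 4*c - 4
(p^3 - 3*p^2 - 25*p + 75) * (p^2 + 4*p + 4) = p^5 + p^4 - 33*p^3 - 37*p^2 + 200*p + 300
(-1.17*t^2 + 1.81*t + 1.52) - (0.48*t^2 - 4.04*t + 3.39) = -1.65*t^2 + 5.85*t - 1.87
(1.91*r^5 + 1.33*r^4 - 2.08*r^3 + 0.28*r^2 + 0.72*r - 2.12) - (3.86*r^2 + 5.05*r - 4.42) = 1.91*r^5 + 1.33*r^4 - 2.08*r^3 - 3.58*r^2 - 4.33*r + 2.3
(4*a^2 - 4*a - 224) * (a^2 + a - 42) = 4*a^4 - 396*a^2 - 56*a + 9408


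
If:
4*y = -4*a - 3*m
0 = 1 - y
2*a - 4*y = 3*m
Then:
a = 0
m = -4/3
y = 1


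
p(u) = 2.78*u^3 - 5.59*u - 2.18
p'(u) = 8.34*u^2 - 5.59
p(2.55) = 29.66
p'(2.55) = 48.64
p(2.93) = 51.37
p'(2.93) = 66.01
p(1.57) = -0.20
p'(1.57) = 14.97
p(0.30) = -3.78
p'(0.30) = -4.84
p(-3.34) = -87.09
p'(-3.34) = 87.45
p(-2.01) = -13.52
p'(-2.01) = 28.10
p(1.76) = 3.14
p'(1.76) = 20.24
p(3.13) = 65.57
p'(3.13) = 76.12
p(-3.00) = -60.47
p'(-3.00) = 69.47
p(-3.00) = -60.47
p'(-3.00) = 69.47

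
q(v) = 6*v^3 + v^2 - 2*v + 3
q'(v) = 18*v^2 + 2*v - 2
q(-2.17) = -49.26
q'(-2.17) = 78.42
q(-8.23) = -3257.46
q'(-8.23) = 1200.73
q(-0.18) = 3.36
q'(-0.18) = -1.78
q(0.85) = 5.71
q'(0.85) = 12.70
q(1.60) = 26.94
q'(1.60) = 47.28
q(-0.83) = 1.92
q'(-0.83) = 8.74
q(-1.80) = -25.15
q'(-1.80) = 52.72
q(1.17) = 11.64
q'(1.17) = 24.98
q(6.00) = 1323.00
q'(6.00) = 658.00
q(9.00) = 4440.00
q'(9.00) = 1474.00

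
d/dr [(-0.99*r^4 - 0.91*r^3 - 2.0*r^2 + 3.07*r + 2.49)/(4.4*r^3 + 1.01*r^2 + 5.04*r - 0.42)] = (-4.356*r^6 - 1.9998*r^5 - 7.0879*r^4 - 34.5256*r^3 - 44.9021*r^2 - 3.3498*r - 13.839)/(19.36*r^6 + 8.888*r^5 + 45.3721*r^4 + 6.4848*r^3 + 24.5532*r^2 - 4.2336*r + 0.1764)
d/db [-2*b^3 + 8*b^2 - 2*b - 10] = -6*b^2 + 16*b - 2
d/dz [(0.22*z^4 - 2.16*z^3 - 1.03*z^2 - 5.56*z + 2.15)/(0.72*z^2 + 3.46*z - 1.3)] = (0.3168*z^5 + 0.7284*z^4 - 16.0912*z^3 + 8.8634*z^2 - 0.417999999999999*z - 0.211)/(0.5184*z^4 + 4.9824*z^3 + 10.0996*z^2 - 8.996*z + 1.69)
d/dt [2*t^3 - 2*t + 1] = 6*t^2 - 2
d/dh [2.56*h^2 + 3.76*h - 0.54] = 5.12*h + 3.76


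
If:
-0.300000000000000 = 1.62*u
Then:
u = -0.19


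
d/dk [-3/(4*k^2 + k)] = 3*(8*k + 1)/(k^2*(4*k + 1)^2)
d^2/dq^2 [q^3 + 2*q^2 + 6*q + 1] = 6*q + 4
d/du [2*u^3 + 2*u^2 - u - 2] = 6*u^2 + 4*u - 1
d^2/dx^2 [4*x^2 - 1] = 8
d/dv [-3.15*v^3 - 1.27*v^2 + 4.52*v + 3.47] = -9.45*v^2 - 2.54*v + 4.52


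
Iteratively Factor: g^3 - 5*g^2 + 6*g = (g - 2)*(g^2 - 3*g) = (g - 3)*(g - 2)*(g)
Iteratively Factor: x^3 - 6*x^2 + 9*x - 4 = (x - 1)*(x^2 - 5*x + 4) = (x - 1)^2*(x - 4)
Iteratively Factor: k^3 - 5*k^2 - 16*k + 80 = (k - 4)*(k^2 - k - 20) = (k - 4)*(k + 4)*(k - 5)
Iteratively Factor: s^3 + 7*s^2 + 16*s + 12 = (s + 3)*(s^2 + 4*s + 4) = (s + 2)*(s + 3)*(s + 2)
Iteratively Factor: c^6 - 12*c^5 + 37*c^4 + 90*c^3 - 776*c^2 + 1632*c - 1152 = (c - 4)*(c^5 - 8*c^4 + 5*c^3 + 110*c^2 - 336*c + 288) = (c - 4)*(c + 4)*(c^4 - 12*c^3 + 53*c^2 - 102*c + 72) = (c - 4)*(c - 3)*(c + 4)*(c^3 - 9*c^2 + 26*c - 24) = (c - 4)*(c - 3)*(c - 2)*(c + 4)*(c^2 - 7*c + 12) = (c - 4)^2*(c - 3)*(c - 2)*(c + 4)*(c - 3)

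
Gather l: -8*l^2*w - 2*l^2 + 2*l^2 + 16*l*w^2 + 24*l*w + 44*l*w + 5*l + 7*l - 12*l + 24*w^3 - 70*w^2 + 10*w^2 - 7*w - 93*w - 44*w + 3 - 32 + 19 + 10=-8*l^2*w + l*(16*w^2 + 68*w) + 24*w^3 - 60*w^2 - 144*w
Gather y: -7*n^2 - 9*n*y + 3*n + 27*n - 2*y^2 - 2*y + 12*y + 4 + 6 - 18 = -7*n^2 + 30*n - 2*y^2 + y*(10 - 9*n) - 8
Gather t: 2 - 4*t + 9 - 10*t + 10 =21 - 14*t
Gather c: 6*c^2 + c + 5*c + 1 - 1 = 6*c^2 + 6*c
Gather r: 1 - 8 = -7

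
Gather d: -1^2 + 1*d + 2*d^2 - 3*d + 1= 2*d^2 - 2*d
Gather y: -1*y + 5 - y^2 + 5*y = -y^2 + 4*y + 5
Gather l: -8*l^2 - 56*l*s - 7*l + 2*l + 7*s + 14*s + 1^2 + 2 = -8*l^2 + l*(-56*s - 5) + 21*s + 3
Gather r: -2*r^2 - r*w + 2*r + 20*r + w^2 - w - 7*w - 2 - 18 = -2*r^2 + r*(22 - w) + w^2 - 8*w - 20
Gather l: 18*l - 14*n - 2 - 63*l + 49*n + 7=-45*l + 35*n + 5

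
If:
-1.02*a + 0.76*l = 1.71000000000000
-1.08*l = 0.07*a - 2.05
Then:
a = -0.25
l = 1.91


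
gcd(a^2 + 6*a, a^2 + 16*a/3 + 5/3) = 1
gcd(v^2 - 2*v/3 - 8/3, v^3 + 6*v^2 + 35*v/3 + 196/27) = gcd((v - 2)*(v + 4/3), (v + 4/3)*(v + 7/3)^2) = v + 4/3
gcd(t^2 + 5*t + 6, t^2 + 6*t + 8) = t + 2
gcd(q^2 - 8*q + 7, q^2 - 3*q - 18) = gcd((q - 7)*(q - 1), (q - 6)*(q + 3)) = 1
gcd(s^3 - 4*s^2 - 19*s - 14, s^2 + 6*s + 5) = s + 1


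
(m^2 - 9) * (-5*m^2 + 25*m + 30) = -5*m^4 + 25*m^3 + 75*m^2 - 225*m - 270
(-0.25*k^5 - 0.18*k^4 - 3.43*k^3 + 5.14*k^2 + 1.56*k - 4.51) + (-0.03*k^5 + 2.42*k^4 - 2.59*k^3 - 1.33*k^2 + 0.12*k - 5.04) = -0.28*k^5 + 2.24*k^4 - 6.02*k^3 + 3.81*k^2 + 1.68*k - 9.55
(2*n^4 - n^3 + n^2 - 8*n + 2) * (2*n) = 4*n^5 - 2*n^4 + 2*n^3 - 16*n^2 + 4*n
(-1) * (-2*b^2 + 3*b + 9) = 2*b^2 - 3*b - 9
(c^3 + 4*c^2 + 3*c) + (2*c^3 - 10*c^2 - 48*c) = 3*c^3 - 6*c^2 - 45*c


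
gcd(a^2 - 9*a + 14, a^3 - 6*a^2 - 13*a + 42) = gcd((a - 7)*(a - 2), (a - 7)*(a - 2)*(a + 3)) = a^2 - 9*a + 14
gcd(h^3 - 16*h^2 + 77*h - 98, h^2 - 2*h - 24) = 1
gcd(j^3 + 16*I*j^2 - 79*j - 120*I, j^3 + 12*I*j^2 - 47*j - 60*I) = j^2 + 8*I*j - 15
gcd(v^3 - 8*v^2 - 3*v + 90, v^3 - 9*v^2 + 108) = v^2 - 3*v - 18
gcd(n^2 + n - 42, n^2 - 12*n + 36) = n - 6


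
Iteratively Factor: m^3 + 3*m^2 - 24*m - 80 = (m + 4)*(m^2 - m - 20) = (m - 5)*(m + 4)*(m + 4)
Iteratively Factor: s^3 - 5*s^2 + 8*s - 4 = (s - 2)*(s^2 - 3*s + 2) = (s - 2)*(s - 1)*(s - 2)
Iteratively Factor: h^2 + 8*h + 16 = (h + 4)*(h + 4)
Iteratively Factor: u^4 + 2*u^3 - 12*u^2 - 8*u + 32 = (u - 2)*(u^3 + 4*u^2 - 4*u - 16) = (u - 2)*(u + 4)*(u^2 - 4) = (u - 2)^2*(u + 4)*(u + 2)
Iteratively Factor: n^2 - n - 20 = (n - 5)*(n + 4)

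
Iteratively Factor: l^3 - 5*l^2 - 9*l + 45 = (l - 3)*(l^2 - 2*l - 15) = (l - 5)*(l - 3)*(l + 3)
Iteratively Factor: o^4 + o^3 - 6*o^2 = (o)*(o^3 + o^2 - 6*o) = o*(o - 2)*(o^2 + 3*o) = o*(o - 2)*(o + 3)*(o)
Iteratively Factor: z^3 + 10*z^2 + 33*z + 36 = (z + 4)*(z^2 + 6*z + 9) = (z + 3)*(z + 4)*(z + 3)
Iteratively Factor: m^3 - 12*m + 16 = (m + 4)*(m^2 - 4*m + 4) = (m - 2)*(m + 4)*(m - 2)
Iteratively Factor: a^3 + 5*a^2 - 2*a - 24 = (a - 2)*(a^2 + 7*a + 12) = (a - 2)*(a + 4)*(a + 3)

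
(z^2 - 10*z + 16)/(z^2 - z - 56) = (z - 2)/(z + 7)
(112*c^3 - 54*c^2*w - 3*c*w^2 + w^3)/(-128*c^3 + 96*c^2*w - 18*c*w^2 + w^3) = (7*c + w)/(-8*c + w)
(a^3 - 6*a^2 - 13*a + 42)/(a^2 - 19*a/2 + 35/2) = 2*(a^2 + a - 6)/(2*a - 5)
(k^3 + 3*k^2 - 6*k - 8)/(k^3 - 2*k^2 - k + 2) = (k + 4)/(k - 1)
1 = 1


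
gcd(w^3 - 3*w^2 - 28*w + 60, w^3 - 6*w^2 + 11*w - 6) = w - 2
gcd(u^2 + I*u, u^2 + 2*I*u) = u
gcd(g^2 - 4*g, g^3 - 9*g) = g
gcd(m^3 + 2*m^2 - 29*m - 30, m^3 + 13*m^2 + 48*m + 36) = m^2 + 7*m + 6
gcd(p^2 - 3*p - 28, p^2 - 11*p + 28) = p - 7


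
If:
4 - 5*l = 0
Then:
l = 4/5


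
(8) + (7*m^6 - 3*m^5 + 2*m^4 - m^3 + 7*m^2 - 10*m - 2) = 7*m^6 - 3*m^5 + 2*m^4 - m^3 + 7*m^2 - 10*m + 6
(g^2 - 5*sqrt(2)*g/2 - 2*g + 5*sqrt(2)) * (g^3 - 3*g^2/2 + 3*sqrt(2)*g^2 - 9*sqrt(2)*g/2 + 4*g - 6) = g^5 - 7*g^4/2 + sqrt(2)*g^4/2 - 8*g^3 - 7*sqrt(2)*g^3/4 - 17*sqrt(2)*g^2/2 + 77*g^2/2 - 33*g + 35*sqrt(2)*g - 30*sqrt(2)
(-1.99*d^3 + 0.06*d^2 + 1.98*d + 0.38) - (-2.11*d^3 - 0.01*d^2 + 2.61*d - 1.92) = 0.12*d^3 + 0.07*d^2 - 0.63*d + 2.3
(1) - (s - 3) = 4 - s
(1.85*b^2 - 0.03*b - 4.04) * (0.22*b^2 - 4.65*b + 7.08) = 0.407*b^4 - 8.6091*b^3 + 12.3487*b^2 + 18.5736*b - 28.6032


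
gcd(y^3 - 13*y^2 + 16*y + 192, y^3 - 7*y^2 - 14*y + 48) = y^2 - 5*y - 24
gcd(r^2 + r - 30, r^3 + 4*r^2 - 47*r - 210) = r + 6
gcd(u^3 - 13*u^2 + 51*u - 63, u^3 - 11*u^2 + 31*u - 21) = u^2 - 10*u + 21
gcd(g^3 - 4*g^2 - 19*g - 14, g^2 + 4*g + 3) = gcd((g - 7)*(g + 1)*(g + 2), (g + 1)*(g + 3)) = g + 1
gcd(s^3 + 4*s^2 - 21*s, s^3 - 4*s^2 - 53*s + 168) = s^2 + 4*s - 21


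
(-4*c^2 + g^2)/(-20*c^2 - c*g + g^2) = (4*c^2 - g^2)/(20*c^2 + c*g - g^2)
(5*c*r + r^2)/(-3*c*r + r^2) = (5*c + r)/(-3*c + r)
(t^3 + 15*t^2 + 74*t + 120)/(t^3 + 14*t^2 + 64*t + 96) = (t + 5)/(t + 4)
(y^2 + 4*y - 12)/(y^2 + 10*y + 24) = (y - 2)/(y + 4)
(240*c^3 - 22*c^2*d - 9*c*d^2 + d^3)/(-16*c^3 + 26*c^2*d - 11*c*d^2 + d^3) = (-30*c^2 - c*d + d^2)/(2*c^2 - 3*c*d + d^2)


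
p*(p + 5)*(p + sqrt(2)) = p^3 + sqrt(2)*p^2 + 5*p^2 + 5*sqrt(2)*p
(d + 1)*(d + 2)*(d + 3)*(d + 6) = d^4 + 12*d^3 + 47*d^2 + 72*d + 36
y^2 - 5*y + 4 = (y - 4)*(y - 1)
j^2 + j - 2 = (j - 1)*(j + 2)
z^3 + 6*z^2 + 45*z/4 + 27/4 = (z + 3/2)^2*(z + 3)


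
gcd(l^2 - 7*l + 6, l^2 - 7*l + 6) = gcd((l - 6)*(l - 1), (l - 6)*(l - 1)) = l^2 - 7*l + 6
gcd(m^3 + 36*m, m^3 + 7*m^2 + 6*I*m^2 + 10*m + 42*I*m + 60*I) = m + 6*I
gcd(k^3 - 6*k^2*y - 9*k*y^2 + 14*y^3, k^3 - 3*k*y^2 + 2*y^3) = -k^2 - k*y + 2*y^2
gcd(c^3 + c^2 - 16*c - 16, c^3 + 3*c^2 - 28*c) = c - 4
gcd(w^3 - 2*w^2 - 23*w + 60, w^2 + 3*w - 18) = w - 3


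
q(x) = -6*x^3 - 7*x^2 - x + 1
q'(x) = -18*x^2 - 14*x - 1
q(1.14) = -18.13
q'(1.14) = -40.35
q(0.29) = -0.03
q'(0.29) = -6.57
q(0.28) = 0.04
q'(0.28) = -6.33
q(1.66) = -47.39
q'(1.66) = -73.84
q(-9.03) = 3857.13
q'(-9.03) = -1342.32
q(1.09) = -16.18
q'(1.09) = -37.65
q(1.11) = -16.94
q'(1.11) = -38.72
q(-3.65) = 203.16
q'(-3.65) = -189.70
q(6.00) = -1553.00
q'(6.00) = -733.00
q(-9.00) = 3817.00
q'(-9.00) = -1333.00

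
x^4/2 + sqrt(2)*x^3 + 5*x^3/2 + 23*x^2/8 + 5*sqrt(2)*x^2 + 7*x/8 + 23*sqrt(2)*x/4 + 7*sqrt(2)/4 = (x/2 + 1/2)*(x + 1/2)*(x + 7/2)*(x + 2*sqrt(2))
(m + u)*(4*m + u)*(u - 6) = 4*m^2*u - 24*m^2 + 5*m*u^2 - 30*m*u + u^3 - 6*u^2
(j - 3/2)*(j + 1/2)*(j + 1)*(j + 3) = j^4 + 3*j^3 - 7*j^2/4 - 6*j - 9/4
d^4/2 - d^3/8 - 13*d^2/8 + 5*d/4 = d*(d/2 + 1)*(d - 5/4)*(d - 1)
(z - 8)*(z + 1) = z^2 - 7*z - 8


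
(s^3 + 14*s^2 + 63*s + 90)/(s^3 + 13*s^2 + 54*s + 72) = (s + 5)/(s + 4)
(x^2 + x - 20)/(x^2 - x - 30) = (x - 4)/(x - 6)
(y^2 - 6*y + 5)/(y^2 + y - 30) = (y - 1)/(y + 6)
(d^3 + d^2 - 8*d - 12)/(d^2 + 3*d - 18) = (d^2 + 4*d + 4)/(d + 6)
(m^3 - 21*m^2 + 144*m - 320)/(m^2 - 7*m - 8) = (m^2 - 13*m + 40)/(m + 1)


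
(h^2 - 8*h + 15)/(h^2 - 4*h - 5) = (h - 3)/(h + 1)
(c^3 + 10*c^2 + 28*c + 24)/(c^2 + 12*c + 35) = (c^3 + 10*c^2 + 28*c + 24)/(c^2 + 12*c + 35)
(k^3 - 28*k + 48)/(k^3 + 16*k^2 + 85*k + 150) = (k^2 - 6*k + 8)/(k^2 + 10*k + 25)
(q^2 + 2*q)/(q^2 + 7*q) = (q + 2)/(q + 7)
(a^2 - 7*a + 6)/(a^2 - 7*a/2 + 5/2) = 2*(a - 6)/(2*a - 5)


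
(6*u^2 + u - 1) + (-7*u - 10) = 6*u^2 - 6*u - 11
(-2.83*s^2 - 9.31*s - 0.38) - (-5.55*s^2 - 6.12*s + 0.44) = 2.72*s^2 - 3.19*s - 0.82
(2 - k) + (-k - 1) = 1 - 2*k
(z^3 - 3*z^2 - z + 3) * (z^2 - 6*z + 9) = z^5 - 9*z^4 + 26*z^3 - 18*z^2 - 27*z + 27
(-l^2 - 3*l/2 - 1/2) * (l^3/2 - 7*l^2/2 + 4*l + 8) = -l^5/2 + 11*l^4/4 + l^3 - 49*l^2/4 - 14*l - 4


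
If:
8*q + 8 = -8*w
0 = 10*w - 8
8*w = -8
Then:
No Solution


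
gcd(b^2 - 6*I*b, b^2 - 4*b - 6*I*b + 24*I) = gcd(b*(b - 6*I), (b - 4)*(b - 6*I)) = b - 6*I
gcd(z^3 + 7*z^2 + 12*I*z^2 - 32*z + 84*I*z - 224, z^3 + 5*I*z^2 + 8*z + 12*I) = 1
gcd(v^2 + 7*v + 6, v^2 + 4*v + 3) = v + 1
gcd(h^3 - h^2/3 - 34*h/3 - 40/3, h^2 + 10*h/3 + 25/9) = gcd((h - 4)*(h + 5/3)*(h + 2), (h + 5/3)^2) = h + 5/3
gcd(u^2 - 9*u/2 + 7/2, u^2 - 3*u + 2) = u - 1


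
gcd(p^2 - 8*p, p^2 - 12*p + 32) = p - 8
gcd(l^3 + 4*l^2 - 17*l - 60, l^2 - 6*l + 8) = l - 4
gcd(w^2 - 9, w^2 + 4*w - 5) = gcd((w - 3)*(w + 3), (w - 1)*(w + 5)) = 1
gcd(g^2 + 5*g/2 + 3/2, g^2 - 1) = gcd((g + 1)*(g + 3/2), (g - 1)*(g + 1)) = g + 1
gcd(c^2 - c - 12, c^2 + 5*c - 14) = 1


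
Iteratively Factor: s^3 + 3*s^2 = (s + 3)*(s^2) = s*(s + 3)*(s)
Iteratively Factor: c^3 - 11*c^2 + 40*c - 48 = (c - 4)*(c^2 - 7*c + 12) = (c - 4)*(c - 3)*(c - 4)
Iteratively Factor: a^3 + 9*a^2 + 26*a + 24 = (a + 3)*(a^2 + 6*a + 8) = (a + 2)*(a + 3)*(a + 4)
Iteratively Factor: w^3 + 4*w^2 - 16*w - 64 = (w - 4)*(w^2 + 8*w + 16) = (w - 4)*(w + 4)*(w + 4)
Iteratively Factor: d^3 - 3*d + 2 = (d - 1)*(d^2 + d - 2) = (d - 1)^2*(d + 2)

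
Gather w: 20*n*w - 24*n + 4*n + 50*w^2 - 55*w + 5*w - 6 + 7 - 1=-20*n + 50*w^2 + w*(20*n - 50)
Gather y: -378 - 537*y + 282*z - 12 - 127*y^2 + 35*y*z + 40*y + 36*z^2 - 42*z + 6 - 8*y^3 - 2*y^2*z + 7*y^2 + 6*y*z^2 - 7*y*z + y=-8*y^3 + y^2*(-2*z - 120) + y*(6*z^2 + 28*z - 496) + 36*z^2 + 240*z - 384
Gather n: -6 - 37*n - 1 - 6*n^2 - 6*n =-6*n^2 - 43*n - 7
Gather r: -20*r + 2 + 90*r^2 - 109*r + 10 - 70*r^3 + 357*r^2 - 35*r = -70*r^3 + 447*r^2 - 164*r + 12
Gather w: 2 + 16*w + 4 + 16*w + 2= 32*w + 8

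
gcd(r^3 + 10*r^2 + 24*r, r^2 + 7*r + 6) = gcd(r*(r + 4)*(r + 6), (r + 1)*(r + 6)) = r + 6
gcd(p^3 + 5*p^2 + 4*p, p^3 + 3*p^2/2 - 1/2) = p + 1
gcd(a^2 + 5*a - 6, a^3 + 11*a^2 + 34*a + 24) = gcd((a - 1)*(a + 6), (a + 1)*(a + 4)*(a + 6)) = a + 6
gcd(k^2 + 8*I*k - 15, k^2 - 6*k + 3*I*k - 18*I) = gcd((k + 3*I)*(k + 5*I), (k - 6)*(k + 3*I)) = k + 3*I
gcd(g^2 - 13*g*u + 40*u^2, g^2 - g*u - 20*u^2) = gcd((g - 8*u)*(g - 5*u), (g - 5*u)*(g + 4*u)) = -g + 5*u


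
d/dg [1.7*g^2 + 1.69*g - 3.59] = 3.4*g + 1.69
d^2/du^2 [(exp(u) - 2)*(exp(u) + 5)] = (4*exp(u) + 3)*exp(u)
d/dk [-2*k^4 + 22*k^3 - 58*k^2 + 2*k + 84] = -8*k^3 + 66*k^2 - 116*k + 2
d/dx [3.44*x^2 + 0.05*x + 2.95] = 6.88*x + 0.05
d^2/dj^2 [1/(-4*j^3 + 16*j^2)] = ((j - 4)*(3*j - 4) - (3*j - 8)^2)/(2*j^4*(j - 4)^3)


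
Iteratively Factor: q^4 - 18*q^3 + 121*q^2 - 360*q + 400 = (q - 5)*(q^3 - 13*q^2 + 56*q - 80) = (q - 5)*(q - 4)*(q^2 - 9*q + 20) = (q - 5)^2*(q - 4)*(q - 4)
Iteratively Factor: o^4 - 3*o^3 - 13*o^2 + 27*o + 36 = (o + 1)*(o^3 - 4*o^2 - 9*o + 36) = (o - 3)*(o + 1)*(o^2 - o - 12) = (o - 4)*(o - 3)*(o + 1)*(o + 3)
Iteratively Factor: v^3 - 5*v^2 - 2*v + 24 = (v - 3)*(v^2 - 2*v - 8) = (v - 3)*(v + 2)*(v - 4)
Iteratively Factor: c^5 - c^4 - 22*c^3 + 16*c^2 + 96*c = (c - 4)*(c^4 + 3*c^3 - 10*c^2 - 24*c) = (c - 4)*(c - 3)*(c^3 + 6*c^2 + 8*c) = (c - 4)*(c - 3)*(c + 4)*(c^2 + 2*c) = (c - 4)*(c - 3)*(c + 2)*(c + 4)*(c)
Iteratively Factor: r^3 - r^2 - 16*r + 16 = (r + 4)*(r^2 - 5*r + 4) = (r - 4)*(r + 4)*(r - 1)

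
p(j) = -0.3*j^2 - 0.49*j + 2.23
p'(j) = -0.6*j - 0.49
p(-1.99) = 2.02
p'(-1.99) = 0.70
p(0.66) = 1.78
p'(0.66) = -0.89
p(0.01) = 2.23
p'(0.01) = -0.50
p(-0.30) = 2.35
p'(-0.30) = -0.31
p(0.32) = 2.04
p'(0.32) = -0.68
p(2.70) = -1.28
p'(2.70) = -2.11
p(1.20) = 1.21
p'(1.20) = -1.21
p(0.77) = 1.67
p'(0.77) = -0.95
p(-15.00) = -57.92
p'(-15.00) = 8.51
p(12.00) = -46.85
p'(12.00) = -7.69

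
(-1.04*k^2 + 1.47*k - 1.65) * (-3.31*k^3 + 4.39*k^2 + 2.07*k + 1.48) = 3.4424*k^5 - 9.4313*k^4 + 9.762*k^3 - 5.7398*k^2 - 1.2399*k - 2.442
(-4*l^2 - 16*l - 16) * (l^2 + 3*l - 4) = -4*l^4 - 28*l^3 - 48*l^2 + 16*l + 64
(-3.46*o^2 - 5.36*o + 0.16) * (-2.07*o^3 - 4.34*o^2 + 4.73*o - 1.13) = 7.1622*o^5 + 26.1116*o^4 + 6.5654*o^3 - 22.1374*o^2 + 6.8136*o - 0.1808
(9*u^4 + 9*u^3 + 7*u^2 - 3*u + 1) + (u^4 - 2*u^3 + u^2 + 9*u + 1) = 10*u^4 + 7*u^3 + 8*u^2 + 6*u + 2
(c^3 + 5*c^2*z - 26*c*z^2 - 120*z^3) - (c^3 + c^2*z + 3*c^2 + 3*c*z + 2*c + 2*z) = 4*c^2*z - 3*c^2 - 26*c*z^2 - 3*c*z - 2*c - 120*z^3 - 2*z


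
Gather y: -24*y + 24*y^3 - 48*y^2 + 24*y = 24*y^3 - 48*y^2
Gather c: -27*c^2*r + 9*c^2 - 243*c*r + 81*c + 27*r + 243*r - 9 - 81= c^2*(9 - 27*r) + c*(81 - 243*r) + 270*r - 90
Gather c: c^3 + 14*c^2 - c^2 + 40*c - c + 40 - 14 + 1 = c^3 + 13*c^2 + 39*c + 27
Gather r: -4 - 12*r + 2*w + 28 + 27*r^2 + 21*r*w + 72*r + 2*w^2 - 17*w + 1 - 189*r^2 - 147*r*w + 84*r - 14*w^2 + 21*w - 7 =-162*r^2 + r*(144 - 126*w) - 12*w^2 + 6*w + 18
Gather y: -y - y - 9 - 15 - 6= -2*y - 30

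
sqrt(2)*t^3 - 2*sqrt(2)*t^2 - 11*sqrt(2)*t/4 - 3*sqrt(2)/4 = (t - 3)*(t + 1/2)*(sqrt(2)*t + sqrt(2)/2)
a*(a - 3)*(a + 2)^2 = a^4 + a^3 - 8*a^2 - 12*a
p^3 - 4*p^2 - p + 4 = (p - 4)*(p - 1)*(p + 1)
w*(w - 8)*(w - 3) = w^3 - 11*w^2 + 24*w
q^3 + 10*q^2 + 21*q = q*(q + 3)*(q + 7)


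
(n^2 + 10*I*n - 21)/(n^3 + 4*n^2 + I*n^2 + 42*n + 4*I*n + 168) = (n + 3*I)/(n^2 + n*(4 - 6*I) - 24*I)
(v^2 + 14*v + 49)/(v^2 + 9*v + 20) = (v^2 + 14*v + 49)/(v^2 + 9*v + 20)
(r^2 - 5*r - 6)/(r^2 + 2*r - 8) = (r^2 - 5*r - 6)/(r^2 + 2*r - 8)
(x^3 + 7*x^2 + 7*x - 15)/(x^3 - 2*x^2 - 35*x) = (x^2 + 2*x - 3)/(x*(x - 7))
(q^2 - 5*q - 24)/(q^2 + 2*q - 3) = (q - 8)/(q - 1)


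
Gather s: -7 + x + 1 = x - 6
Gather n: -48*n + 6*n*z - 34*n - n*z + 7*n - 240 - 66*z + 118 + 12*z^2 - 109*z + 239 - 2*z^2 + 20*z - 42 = n*(5*z - 75) + 10*z^2 - 155*z + 75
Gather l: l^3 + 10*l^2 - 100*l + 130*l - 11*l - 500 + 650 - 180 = l^3 + 10*l^2 + 19*l - 30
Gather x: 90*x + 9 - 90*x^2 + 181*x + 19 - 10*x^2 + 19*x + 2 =-100*x^2 + 290*x + 30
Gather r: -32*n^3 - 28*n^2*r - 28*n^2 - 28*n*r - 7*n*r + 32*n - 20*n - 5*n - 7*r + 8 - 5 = -32*n^3 - 28*n^2 + 7*n + r*(-28*n^2 - 35*n - 7) + 3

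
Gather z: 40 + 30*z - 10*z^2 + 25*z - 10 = -10*z^2 + 55*z + 30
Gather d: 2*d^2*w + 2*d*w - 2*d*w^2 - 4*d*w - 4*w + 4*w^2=2*d^2*w + d*(-2*w^2 - 2*w) + 4*w^2 - 4*w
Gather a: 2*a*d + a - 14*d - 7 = a*(2*d + 1) - 14*d - 7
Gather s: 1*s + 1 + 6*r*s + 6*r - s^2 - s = 6*r*s + 6*r - s^2 + 1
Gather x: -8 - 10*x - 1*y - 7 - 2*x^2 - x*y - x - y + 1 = -2*x^2 + x*(-y - 11) - 2*y - 14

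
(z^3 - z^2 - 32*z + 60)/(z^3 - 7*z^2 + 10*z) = (z + 6)/z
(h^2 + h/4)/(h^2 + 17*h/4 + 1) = h/(h + 4)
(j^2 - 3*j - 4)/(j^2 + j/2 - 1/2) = 2*(j - 4)/(2*j - 1)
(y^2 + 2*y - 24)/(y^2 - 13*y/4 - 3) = 4*(y + 6)/(4*y + 3)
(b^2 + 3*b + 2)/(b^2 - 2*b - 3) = (b + 2)/(b - 3)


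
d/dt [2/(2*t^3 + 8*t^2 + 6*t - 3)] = 4*(-3*t^2 - 8*t - 3)/(2*t^3 + 8*t^2 + 6*t - 3)^2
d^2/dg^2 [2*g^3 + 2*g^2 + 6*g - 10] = 12*g + 4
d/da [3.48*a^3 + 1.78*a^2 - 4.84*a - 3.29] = 10.44*a^2 + 3.56*a - 4.84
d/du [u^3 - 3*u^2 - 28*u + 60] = 3*u^2 - 6*u - 28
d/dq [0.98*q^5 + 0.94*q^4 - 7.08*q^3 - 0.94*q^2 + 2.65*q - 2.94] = 4.9*q^4 + 3.76*q^3 - 21.24*q^2 - 1.88*q + 2.65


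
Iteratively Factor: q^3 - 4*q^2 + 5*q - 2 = (q - 1)*(q^2 - 3*q + 2) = (q - 2)*(q - 1)*(q - 1)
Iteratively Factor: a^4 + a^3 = (a)*(a^3 + a^2) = a^2*(a^2 + a) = a^3*(a + 1)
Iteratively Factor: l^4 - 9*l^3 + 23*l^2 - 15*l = (l - 3)*(l^3 - 6*l^2 + 5*l) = (l - 3)*(l - 1)*(l^2 - 5*l) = (l - 5)*(l - 3)*(l - 1)*(l)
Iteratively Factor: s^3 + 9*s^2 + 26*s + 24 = (s + 3)*(s^2 + 6*s + 8) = (s + 2)*(s + 3)*(s + 4)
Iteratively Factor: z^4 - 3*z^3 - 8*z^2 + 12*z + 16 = (z - 2)*(z^3 - z^2 - 10*z - 8) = (z - 4)*(z - 2)*(z^2 + 3*z + 2) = (z - 4)*(z - 2)*(z + 2)*(z + 1)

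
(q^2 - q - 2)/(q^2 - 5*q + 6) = (q + 1)/(q - 3)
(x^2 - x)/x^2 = (x - 1)/x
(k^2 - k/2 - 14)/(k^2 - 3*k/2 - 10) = (2*k + 7)/(2*k + 5)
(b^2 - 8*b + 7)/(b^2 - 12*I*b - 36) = (-b^2 + 8*b - 7)/(-b^2 + 12*I*b + 36)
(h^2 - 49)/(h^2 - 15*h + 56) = (h + 7)/(h - 8)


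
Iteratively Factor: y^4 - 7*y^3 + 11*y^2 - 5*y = (y - 1)*(y^3 - 6*y^2 + 5*y) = (y - 5)*(y - 1)*(y^2 - y) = y*(y - 5)*(y - 1)*(y - 1)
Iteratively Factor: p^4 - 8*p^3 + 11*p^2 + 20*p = (p)*(p^3 - 8*p^2 + 11*p + 20) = p*(p + 1)*(p^2 - 9*p + 20) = p*(p - 4)*(p + 1)*(p - 5)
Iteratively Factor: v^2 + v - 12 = (v - 3)*(v + 4)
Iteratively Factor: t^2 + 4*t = (t + 4)*(t)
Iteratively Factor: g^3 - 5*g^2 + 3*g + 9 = (g - 3)*(g^2 - 2*g - 3) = (g - 3)*(g + 1)*(g - 3)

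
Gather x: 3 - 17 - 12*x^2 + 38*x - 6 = -12*x^2 + 38*x - 20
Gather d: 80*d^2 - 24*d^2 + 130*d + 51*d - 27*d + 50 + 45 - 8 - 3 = 56*d^2 + 154*d + 84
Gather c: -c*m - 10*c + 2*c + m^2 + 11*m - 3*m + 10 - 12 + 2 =c*(-m - 8) + m^2 + 8*m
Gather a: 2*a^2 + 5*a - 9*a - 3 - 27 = 2*a^2 - 4*a - 30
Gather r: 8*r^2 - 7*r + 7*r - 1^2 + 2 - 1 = 8*r^2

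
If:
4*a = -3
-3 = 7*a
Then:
No Solution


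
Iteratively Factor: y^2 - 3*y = (y - 3)*(y)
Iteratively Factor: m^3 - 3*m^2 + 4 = (m - 2)*(m^2 - m - 2) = (m - 2)*(m + 1)*(m - 2)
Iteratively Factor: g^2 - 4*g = (g)*(g - 4)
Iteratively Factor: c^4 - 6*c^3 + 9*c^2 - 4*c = (c - 4)*(c^3 - 2*c^2 + c) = c*(c - 4)*(c^2 - 2*c + 1) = c*(c - 4)*(c - 1)*(c - 1)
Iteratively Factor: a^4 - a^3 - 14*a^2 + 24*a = (a - 2)*(a^3 + a^2 - 12*a) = a*(a - 2)*(a^2 + a - 12) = a*(a - 2)*(a + 4)*(a - 3)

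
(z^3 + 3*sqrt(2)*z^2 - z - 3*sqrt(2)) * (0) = 0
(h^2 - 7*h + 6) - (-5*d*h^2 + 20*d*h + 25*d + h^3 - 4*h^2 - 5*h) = 5*d*h^2 - 20*d*h - 25*d - h^3 + 5*h^2 - 2*h + 6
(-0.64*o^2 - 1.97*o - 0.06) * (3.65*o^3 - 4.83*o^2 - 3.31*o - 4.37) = -2.336*o^5 - 4.0993*o^4 + 11.4145*o^3 + 9.6073*o^2 + 8.8075*o + 0.2622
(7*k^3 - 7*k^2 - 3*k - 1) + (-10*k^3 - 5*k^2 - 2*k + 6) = -3*k^3 - 12*k^2 - 5*k + 5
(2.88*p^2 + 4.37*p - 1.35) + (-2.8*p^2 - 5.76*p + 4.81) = 0.0800000000000001*p^2 - 1.39*p + 3.46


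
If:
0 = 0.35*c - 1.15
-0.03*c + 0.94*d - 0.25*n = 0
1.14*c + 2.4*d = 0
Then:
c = 3.29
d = -1.56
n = -6.26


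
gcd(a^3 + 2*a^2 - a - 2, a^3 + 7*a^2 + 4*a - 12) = a^2 + a - 2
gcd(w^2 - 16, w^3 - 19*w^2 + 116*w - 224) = w - 4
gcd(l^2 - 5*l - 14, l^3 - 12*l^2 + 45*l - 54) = 1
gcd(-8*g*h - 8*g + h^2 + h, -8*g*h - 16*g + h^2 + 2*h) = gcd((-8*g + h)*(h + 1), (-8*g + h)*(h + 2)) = 8*g - h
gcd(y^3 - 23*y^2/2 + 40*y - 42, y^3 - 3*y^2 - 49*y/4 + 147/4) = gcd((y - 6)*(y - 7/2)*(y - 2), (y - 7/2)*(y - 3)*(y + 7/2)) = y - 7/2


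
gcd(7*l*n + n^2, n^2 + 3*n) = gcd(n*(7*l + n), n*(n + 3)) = n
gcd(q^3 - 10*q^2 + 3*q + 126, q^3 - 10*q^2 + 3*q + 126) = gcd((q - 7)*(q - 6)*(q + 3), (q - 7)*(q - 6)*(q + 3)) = q^3 - 10*q^2 + 3*q + 126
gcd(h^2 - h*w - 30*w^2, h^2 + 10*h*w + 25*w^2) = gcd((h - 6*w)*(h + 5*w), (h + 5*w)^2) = h + 5*w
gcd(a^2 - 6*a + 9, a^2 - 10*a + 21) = a - 3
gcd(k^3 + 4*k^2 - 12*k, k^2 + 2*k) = k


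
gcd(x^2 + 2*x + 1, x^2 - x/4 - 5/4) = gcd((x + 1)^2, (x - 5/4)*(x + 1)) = x + 1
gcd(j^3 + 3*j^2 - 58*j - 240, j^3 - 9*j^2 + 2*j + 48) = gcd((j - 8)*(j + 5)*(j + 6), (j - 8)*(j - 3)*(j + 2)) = j - 8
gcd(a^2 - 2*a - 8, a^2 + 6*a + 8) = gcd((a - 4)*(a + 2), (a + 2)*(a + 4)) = a + 2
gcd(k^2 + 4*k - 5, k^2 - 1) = k - 1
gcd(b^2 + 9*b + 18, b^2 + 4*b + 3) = b + 3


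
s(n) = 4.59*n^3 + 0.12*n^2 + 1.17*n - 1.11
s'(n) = 13.77*n^2 + 0.24*n + 1.17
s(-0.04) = -1.16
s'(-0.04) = 1.18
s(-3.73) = -242.00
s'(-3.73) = 191.86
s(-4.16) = -334.34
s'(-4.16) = 238.47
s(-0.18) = -1.34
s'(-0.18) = 1.57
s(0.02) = -1.09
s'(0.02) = 1.18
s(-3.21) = -155.45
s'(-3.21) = 142.29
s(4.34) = 381.44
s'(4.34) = 261.58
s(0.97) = 4.33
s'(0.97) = 14.36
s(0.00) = -1.11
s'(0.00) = 1.17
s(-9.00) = -3348.03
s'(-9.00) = 1114.38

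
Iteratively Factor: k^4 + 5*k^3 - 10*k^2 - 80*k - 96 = (k + 4)*(k^3 + k^2 - 14*k - 24) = (k + 3)*(k + 4)*(k^2 - 2*k - 8) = (k + 2)*(k + 3)*(k + 4)*(k - 4)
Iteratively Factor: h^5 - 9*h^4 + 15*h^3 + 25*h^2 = (h)*(h^4 - 9*h^3 + 15*h^2 + 25*h) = h*(h - 5)*(h^3 - 4*h^2 - 5*h) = h^2*(h - 5)*(h^2 - 4*h - 5) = h^2*(h - 5)*(h + 1)*(h - 5)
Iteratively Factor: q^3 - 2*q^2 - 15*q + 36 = (q + 4)*(q^2 - 6*q + 9) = (q - 3)*(q + 4)*(q - 3)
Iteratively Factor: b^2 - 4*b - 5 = (b + 1)*(b - 5)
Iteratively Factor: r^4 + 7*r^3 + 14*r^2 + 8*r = (r + 1)*(r^3 + 6*r^2 + 8*r) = r*(r + 1)*(r^2 + 6*r + 8) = r*(r + 1)*(r + 4)*(r + 2)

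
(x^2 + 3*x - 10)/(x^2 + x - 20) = (x - 2)/(x - 4)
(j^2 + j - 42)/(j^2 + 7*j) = (j - 6)/j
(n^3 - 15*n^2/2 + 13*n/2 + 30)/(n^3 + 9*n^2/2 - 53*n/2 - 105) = (2*n^2 - 5*n - 12)/(2*n^2 + 19*n + 42)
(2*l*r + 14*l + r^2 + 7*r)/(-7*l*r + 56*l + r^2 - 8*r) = (2*l*r + 14*l + r^2 + 7*r)/(-7*l*r + 56*l + r^2 - 8*r)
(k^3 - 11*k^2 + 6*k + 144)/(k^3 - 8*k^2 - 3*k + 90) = (k - 8)/(k - 5)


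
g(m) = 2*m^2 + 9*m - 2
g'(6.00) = 33.00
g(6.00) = 124.00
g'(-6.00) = -15.00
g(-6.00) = 16.00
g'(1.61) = 15.44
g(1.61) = 17.67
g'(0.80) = 12.20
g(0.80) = 6.48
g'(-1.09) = 4.64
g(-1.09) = -9.43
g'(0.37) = 10.48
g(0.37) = 1.60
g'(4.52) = 27.08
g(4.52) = 79.54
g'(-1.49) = 3.04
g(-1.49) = -10.97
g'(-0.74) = 6.04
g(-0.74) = -7.56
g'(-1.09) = 4.64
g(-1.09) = -9.43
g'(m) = 4*m + 9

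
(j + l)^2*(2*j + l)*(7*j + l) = 14*j^4 + 37*j^3*l + 33*j^2*l^2 + 11*j*l^3 + l^4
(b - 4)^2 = b^2 - 8*b + 16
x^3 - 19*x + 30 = (x - 3)*(x - 2)*(x + 5)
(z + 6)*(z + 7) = z^2 + 13*z + 42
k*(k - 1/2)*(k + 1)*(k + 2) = k^4 + 5*k^3/2 + k^2/2 - k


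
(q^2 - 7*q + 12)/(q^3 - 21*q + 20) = (q - 3)/(q^2 + 4*q - 5)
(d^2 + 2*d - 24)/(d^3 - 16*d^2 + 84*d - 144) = (d + 6)/(d^2 - 12*d + 36)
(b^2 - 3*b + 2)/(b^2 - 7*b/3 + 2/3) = 3*(b - 1)/(3*b - 1)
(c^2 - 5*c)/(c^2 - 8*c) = (c - 5)/(c - 8)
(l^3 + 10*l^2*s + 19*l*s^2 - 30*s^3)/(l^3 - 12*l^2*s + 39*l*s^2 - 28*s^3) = (l^2 + 11*l*s + 30*s^2)/(l^2 - 11*l*s + 28*s^2)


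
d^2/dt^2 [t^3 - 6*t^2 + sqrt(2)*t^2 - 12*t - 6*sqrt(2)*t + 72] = 6*t - 12 + 2*sqrt(2)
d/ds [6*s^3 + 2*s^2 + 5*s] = 18*s^2 + 4*s + 5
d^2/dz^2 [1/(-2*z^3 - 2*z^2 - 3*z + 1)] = 2*(2*(3*z + 1)*(2*z^3 + 2*z^2 + 3*z - 1) - (6*z^2 + 4*z + 3)^2)/(2*z^3 + 2*z^2 + 3*z - 1)^3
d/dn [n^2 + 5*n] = 2*n + 5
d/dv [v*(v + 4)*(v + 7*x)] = 3*v^2 + 14*v*x + 8*v + 28*x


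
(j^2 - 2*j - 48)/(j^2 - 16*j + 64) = (j + 6)/(j - 8)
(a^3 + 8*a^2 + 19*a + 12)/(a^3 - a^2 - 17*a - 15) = (a + 4)/(a - 5)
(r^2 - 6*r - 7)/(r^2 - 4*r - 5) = (r - 7)/(r - 5)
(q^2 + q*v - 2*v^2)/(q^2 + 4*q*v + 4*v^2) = (q - v)/(q + 2*v)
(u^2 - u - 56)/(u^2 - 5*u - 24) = (u + 7)/(u + 3)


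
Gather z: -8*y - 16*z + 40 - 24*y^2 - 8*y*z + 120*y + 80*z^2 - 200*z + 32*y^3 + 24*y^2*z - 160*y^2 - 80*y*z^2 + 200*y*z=32*y^3 - 184*y^2 + 112*y + z^2*(80 - 80*y) + z*(24*y^2 + 192*y - 216) + 40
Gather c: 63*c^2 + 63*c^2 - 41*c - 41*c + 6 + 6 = 126*c^2 - 82*c + 12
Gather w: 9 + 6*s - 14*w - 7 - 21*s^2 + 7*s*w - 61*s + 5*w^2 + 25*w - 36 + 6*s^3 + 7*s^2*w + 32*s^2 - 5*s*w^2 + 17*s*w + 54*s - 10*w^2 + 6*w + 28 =6*s^3 + 11*s^2 - s + w^2*(-5*s - 5) + w*(7*s^2 + 24*s + 17) - 6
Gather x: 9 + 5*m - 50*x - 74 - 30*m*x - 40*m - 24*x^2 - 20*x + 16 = -35*m - 24*x^2 + x*(-30*m - 70) - 49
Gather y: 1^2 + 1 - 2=0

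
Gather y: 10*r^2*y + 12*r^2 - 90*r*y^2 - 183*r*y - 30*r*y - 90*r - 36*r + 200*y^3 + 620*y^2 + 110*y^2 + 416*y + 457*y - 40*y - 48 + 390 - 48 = 12*r^2 - 126*r + 200*y^3 + y^2*(730 - 90*r) + y*(10*r^2 - 213*r + 833) + 294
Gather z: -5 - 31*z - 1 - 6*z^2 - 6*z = -6*z^2 - 37*z - 6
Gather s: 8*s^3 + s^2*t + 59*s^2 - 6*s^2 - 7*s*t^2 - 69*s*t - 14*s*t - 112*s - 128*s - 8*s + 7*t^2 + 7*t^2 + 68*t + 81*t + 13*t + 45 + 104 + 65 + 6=8*s^3 + s^2*(t + 53) + s*(-7*t^2 - 83*t - 248) + 14*t^2 + 162*t + 220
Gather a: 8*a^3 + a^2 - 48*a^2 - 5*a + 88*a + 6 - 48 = 8*a^3 - 47*a^2 + 83*a - 42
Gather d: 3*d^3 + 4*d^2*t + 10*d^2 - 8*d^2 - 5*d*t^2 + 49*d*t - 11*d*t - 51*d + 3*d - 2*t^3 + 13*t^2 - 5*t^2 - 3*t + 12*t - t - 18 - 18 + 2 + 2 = 3*d^3 + d^2*(4*t + 2) + d*(-5*t^2 + 38*t - 48) - 2*t^3 + 8*t^2 + 8*t - 32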